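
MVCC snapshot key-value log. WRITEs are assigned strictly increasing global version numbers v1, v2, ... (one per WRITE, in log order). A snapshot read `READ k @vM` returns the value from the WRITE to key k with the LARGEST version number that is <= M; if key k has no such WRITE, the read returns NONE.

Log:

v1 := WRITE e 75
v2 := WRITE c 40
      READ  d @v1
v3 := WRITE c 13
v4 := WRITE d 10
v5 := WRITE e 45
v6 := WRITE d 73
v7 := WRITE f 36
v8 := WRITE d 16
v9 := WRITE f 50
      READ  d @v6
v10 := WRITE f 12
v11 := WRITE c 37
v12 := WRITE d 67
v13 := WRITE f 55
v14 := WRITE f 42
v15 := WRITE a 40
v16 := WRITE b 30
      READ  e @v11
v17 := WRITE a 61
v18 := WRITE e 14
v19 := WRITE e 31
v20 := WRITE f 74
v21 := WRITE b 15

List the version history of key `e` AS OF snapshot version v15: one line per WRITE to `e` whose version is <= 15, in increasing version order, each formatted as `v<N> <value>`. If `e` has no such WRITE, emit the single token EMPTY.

Answer: v1 75
v5 45

Derivation:
Scan writes for key=e with version <= 15:
  v1 WRITE e 75 -> keep
  v2 WRITE c 40 -> skip
  v3 WRITE c 13 -> skip
  v4 WRITE d 10 -> skip
  v5 WRITE e 45 -> keep
  v6 WRITE d 73 -> skip
  v7 WRITE f 36 -> skip
  v8 WRITE d 16 -> skip
  v9 WRITE f 50 -> skip
  v10 WRITE f 12 -> skip
  v11 WRITE c 37 -> skip
  v12 WRITE d 67 -> skip
  v13 WRITE f 55 -> skip
  v14 WRITE f 42 -> skip
  v15 WRITE a 40 -> skip
  v16 WRITE b 30 -> skip
  v17 WRITE a 61 -> skip
  v18 WRITE e 14 -> drop (> snap)
  v19 WRITE e 31 -> drop (> snap)
  v20 WRITE f 74 -> skip
  v21 WRITE b 15 -> skip
Collected: [(1, 75), (5, 45)]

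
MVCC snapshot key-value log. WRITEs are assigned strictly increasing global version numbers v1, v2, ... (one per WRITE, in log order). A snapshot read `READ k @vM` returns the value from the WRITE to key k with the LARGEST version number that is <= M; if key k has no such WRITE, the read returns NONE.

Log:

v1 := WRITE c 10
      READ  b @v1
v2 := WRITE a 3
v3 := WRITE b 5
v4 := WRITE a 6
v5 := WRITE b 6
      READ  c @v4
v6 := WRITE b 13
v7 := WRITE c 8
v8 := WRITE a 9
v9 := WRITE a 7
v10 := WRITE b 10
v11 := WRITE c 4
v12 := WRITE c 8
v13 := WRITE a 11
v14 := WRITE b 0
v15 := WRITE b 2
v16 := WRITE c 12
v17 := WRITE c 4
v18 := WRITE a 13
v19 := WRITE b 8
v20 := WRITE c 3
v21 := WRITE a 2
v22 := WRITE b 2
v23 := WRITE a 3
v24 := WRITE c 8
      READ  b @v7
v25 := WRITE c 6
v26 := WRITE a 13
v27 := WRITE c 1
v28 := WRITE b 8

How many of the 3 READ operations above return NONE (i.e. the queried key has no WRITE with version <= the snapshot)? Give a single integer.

v1: WRITE c=10  (c history now [(1, 10)])
READ b @v1: history=[] -> no version <= 1 -> NONE
v2: WRITE a=3  (a history now [(2, 3)])
v3: WRITE b=5  (b history now [(3, 5)])
v4: WRITE a=6  (a history now [(2, 3), (4, 6)])
v5: WRITE b=6  (b history now [(3, 5), (5, 6)])
READ c @v4: history=[(1, 10)] -> pick v1 -> 10
v6: WRITE b=13  (b history now [(3, 5), (5, 6), (6, 13)])
v7: WRITE c=8  (c history now [(1, 10), (7, 8)])
v8: WRITE a=9  (a history now [(2, 3), (4, 6), (8, 9)])
v9: WRITE a=7  (a history now [(2, 3), (4, 6), (8, 9), (9, 7)])
v10: WRITE b=10  (b history now [(3, 5), (5, 6), (6, 13), (10, 10)])
v11: WRITE c=4  (c history now [(1, 10), (7, 8), (11, 4)])
v12: WRITE c=8  (c history now [(1, 10), (7, 8), (11, 4), (12, 8)])
v13: WRITE a=11  (a history now [(2, 3), (4, 6), (8, 9), (9, 7), (13, 11)])
v14: WRITE b=0  (b history now [(3, 5), (5, 6), (6, 13), (10, 10), (14, 0)])
v15: WRITE b=2  (b history now [(3, 5), (5, 6), (6, 13), (10, 10), (14, 0), (15, 2)])
v16: WRITE c=12  (c history now [(1, 10), (7, 8), (11, 4), (12, 8), (16, 12)])
v17: WRITE c=4  (c history now [(1, 10), (7, 8), (11, 4), (12, 8), (16, 12), (17, 4)])
v18: WRITE a=13  (a history now [(2, 3), (4, 6), (8, 9), (9, 7), (13, 11), (18, 13)])
v19: WRITE b=8  (b history now [(3, 5), (5, 6), (6, 13), (10, 10), (14, 0), (15, 2), (19, 8)])
v20: WRITE c=3  (c history now [(1, 10), (7, 8), (11, 4), (12, 8), (16, 12), (17, 4), (20, 3)])
v21: WRITE a=2  (a history now [(2, 3), (4, 6), (8, 9), (9, 7), (13, 11), (18, 13), (21, 2)])
v22: WRITE b=2  (b history now [(3, 5), (5, 6), (6, 13), (10, 10), (14, 0), (15, 2), (19, 8), (22, 2)])
v23: WRITE a=3  (a history now [(2, 3), (4, 6), (8, 9), (9, 7), (13, 11), (18, 13), (21, 2), (23, 3)])
v24: WRITE c=8  (c history now [(1, 10), (7, 8), (11, 4), (12, 8), (16, 12), (17, 4), (20, 3), (24, 8)])
READ b @v7: history=[(3, 5), (5, 6), (6, 13), (10, 10), (14, 0), (15, 2), (19, 8), (22, 2)] -> pick v6 -> 13
v25: WRITE c=6  (c history now [(1, 10), (7, 8), (11, 4), (12, 8), (16, 12), (17, 4), (20, 3), (24, 8), (25, 6)])
v26: WRITE a=13  (a history now [(2, 3), (4, 6), (8, 9), (9, 7), (13, 11), (18, 13), (21, 2), (23, 3), (26, 13)])
v27: WRITE c=1  (c history now [(1, 10), (7, 8), (11, 4), (12, 8), (16, 12), (17, 4), (20, 3), (24, 8), (25, 6), (27, 1)])
v28: WRITE b=8  (b history now [(3, 5), (5, 6), (6, 13), (10, 10), (14, 0), (15, 2), (19, 8), (22, 2), (28, 8)])
Read results in order: ['NONE', '10', '13']
NONE count = 1

Answer: 1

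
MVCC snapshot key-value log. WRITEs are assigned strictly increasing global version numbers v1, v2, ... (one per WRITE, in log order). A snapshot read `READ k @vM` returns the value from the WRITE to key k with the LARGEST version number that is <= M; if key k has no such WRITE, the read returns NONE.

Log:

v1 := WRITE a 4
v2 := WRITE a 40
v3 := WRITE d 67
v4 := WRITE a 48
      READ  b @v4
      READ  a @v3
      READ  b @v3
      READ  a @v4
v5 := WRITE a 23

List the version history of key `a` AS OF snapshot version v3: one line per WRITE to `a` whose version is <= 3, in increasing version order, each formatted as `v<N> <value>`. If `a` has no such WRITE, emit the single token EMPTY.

Answer: v1 4
v2 40

Derivation:
Scan writes for key=a with version <= 3:
  v1 WRITE a 4 -> keep
  v2 WRITE a 40 -> keep
  v3 WRITE d 67 -> skip
  v4 WRITE a 48 -> drop (> snap)
  v5 WRITE a 23 -> drop (> snap)
Collected: [(1, 4), (2, 40)]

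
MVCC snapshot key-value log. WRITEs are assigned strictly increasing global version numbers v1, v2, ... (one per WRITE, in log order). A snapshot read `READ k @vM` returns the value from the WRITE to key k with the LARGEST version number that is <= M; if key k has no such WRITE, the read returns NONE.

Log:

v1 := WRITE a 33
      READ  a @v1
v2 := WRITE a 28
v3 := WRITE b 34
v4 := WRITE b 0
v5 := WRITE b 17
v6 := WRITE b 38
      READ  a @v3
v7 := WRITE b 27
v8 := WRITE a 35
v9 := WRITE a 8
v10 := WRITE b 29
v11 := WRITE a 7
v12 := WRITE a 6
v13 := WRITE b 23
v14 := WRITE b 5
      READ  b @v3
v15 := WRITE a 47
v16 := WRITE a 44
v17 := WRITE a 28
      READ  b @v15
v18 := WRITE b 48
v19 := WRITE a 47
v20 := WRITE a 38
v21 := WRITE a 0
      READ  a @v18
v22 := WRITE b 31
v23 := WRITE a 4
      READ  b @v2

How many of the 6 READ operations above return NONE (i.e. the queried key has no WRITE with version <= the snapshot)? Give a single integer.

v1: WRITE a=33  (a history now [(1, 33)])
READ a @v1: history=[(1, 33)] -> pick v1 -> 33
v2: WRITE a=28  (a history now [(1, 33), (2, 28)])
v3: WRITE b=34  (b history now [(3, 34)])
v4: WRITE b=0  (b history now [(3, 34), (4, 0)])
v5: WRITE b=17  (b history now [(3, 34), (4, 0), (5, 17)])
v6: WRITE b=38  (b history now [(3, 34), (4, 0), (5, 17), (6, 38)])
READ a @v3: history=[(1, 33), (2, 28)] -> pick v2 -> 28
v7: WRITE b=27  (b history now [(3, 34), (4, 0), (5, 17), (6, 38), (7, 27)])
v8: WRITE a=35  (a history now [(1, 33), (2, 28), (8, 35)])
v9: WRITE a=8  (a history now [(1, 33), (2, 28), (8, 35), (9, 8)])
v10: WRITE b=29  (b history now [(3, 34), (4, 0), (5, 17), (6, 38), (7, 27), (10, 29)])
v11: WRITE a=7  (a history now [(1, 33), (2, 28), (8, 35), (9, 8), (11, 7)])
v12: WRITE a=6  (a history now [(1, 33), (2, 28), (8, 35), (9, 8), (11, 7), (12, 6)])
v13: WRITE b=23  (b history now [(3, 34), (4, 0), (5, 17), (6, 38), (7, 27), (10, 29), (13, 23)])
v14: WRITE b=5  (b history now [(3, 34), (4, 0), (5, 17), (6, 38), (7, 27), (10, 29), (13, 23), (14, 5)])
READ b @v3: history=[(3, 34), (4, 0), (5, 17), (6, 38), (7, 27), (10, 29), (13, 23), (14, 5)] -> pick v3 -> 34
v15: WRITE a=47  (a history now [(1, 33), (2, 28), (8, 35), (9, 8), (11, 7), (12, 6), (15, 47)])
v16: WRITE a=44  (a history now [(1, 33), (2, 28), (8, 35), (9, 8), (11, 7), (12, 6), (15, 47), (16, 44)])
v17: WRITE a=28  (a history now [(1, 33), (2, 28), (8, 35), (9, 8), (11, 7), (12, 6), (15, 47), (16, 44), (17, 28)])
READ b @v15: history=[(3, 34), (4, 0), (5, 17), (6, 38), (7, 27), (10, 29), (13, 23), (14, 5)] -> pick v14 -> 5
v18: WRITE b=48  (b history now [(3, 34), (4, 0), (5, 17), (6, 38), (7, 27), (10, 29), (13, 23), (14, 5), (18, 48)])
v19: WRITE a=47  (a history now [(1, 33), (2, 28), (8, 35), (9, 8), (11, 7), (12, 6), (15, 47), (16, 44), (17, 28), (19, 47)])
v20: WRITE a=38  (a history now [(1, 33), (2, 28), (8, 35), (9, 8), (11, 7), (12, 6), (15, 47), (16, 44), (17, 28), (19, 47), (20, 38)])
v21: WRITE a=0  (a history now [(1, 33), (2, 28), (8, 35), (9, 8), (11, 7), (12, 6), (15, 47), (16, 44), (17, 28), (19, 47), (20, 38), (21, 0)])
READ a @v18: history=[(1, 33), (2, 28), (8, 35), (9, 8), (11, 7), (12, 6), (15, 47), (16, 44), (17, 28), (19, 47), (20, 38), (21, 0)] -> pick v17 -> 28
v22: WRITE b=31  (b history now [(3, 34), (4, 0), (5, 17), (6, 38), (7, 27), (10, 29), (13, 23), (14, 5), (18, 48), (22, 31)])
v23: WRITE a=4  (a history now [(1, 33), (2, 28), (8, 35), (9, 8), (11, 7), (12, 6), (15, 47), (16, 44), (17, 28), (19, 47), (20, 38), (21, 0), (23, 4)])
READ b @v2: history=[(3, 34), (4, 0), (5, 17), (6, 38), (7, 27), (10, 29), (13, 23), (14, 5), (18, 48), (22, 31)] -> no version <= 2 -> NONE
Read results in order: ['33', '28', '34', '5', '28', 'NONE']
NONE count = 1

Answer: 1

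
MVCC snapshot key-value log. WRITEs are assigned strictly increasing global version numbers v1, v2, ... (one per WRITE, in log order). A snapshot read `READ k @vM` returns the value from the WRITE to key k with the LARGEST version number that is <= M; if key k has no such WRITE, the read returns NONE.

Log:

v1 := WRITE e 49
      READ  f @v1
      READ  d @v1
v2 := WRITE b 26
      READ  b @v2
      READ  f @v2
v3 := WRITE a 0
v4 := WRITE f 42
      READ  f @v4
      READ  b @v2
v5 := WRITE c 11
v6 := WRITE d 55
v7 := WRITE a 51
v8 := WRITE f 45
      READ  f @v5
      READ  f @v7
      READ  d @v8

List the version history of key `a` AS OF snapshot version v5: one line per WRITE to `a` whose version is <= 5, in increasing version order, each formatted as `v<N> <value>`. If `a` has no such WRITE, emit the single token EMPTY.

Scan writes for key=a with version <= 5:
  v1 WRITE e 49 -> skip
  v2 WRITE b 26 -> skip
  v3 WRITE a 0 -> keep
  v4 WRITE f 42 -> skip
  v5 WRITE c 11 -> skip
  v6 WRITE d 55 -> skip
  v7 WRITE a 51 -> drop (> snap)
  v8 WRITE f 45 -> skip
Collected: [(3, 0)]

Answer: v3 0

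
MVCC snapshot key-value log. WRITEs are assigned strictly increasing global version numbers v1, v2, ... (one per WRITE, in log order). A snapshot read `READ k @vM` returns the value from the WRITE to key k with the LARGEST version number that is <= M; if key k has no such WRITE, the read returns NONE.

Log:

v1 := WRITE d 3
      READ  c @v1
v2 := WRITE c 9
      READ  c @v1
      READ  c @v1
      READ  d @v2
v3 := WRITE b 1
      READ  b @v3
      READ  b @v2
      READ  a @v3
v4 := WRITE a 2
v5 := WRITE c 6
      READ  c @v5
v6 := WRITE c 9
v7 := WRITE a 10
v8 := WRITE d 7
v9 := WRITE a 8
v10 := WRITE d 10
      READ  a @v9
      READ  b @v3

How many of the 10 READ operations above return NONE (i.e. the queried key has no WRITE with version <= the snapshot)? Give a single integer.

v1: WRITE d=3  (d history now [(1, 3)])
READ c @v1: history=[] -> no version <= 1 -> NONE
v2: WRITE c=9  (c history now [(2, 9)])
READ c @v1: history=[(2, 9)] -> no version <= 1 -> NONE
READ c @v1: history=[(2, 9)] -> no version <= 1 -> NONE
READ d @v2: history=[(1, 3)] -> pick v1 -> 3
v3: WRITE b=1  (b history now [(3, 1)])
READ b @v3: history=[(3, 1)] -> pick v3 -> 1
READ b @v2: history=[(3, 1)] -> no version <= 2 -> NONE
READ a @v3: history=[] -> no version <= 3 -> NONE
v4: WRITE a=2  (a history now [(4, 2)])
v5: WRITE c=6  (c history now [(2, 9), (5, 6)])
READ c @v5: history=[(2, 9), (5, 6)] -> pick v5 -> 6
v6: WRITE c=9  (c history now [(2, 9), (5, 6), (6, 9)])
v7: WRITE a=10  (a history now [(4, 2), (7, 10)])
v8: WRITE d=7  (d history now [(1, 3), (8, 7)])
v9: WRITE a=8  (a history now [(4, 2), (7, 10), (9, 8)])
v10: WRITE d=10  (d history now [(1, 3), (8, 7), (10, 10)])
READ a @v9: history=[(4, 2), (7, 10), (9, 8)] -> pick v9 -> 8
READ b @v3: history=[(3, 1)] -> pick v3 -> 1
Read results in order: ['NONE', 'NONE', 'NONE', '3', '1', 'NONE', 'NONE', '6', '8', '1']
NONE count = 5

Answer: 5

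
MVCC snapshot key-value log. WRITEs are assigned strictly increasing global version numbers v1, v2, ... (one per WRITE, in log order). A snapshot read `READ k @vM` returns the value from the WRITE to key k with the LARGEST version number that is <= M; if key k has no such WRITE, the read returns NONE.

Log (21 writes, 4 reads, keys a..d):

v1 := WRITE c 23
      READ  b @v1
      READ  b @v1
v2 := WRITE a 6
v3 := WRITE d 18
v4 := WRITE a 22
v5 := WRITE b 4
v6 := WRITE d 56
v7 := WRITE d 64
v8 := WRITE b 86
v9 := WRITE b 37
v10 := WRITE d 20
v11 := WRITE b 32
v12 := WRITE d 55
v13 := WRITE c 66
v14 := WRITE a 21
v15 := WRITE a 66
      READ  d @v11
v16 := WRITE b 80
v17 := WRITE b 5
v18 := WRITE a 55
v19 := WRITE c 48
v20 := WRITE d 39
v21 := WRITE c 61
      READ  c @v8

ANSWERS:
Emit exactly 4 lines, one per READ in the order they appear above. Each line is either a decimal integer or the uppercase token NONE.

v1: WRITE c=23  (c history now [(1, 23)])
READ b @v1: history=[] -> no version <= 1 -> NONE
READ b @v1: history=[] -> no version <= 1 -> NONE
v2: WRITE a=6  (a history now [(2, 6)])
v3: WRITE d=18  (d history now [(3, 18)])
v4: WRITE a=22  (a history now [(2, 6), (4, 22)])
v5: WRITE b=4  (b history now [(5, 4)])
v6: WRITE d=56  (d history now [(3, 18), (6, 56)])
v7: WRITE d=64  (d history now [(3, 18), (6, 56), (7, 64)])
v8: WRITE b=86  (b history now [(5, 4), (8, 86)])
v9: WRITE b=37  (b history now [(5, 4), (8, 86), (9, 37)])
v10: WRITE d=20  (d history now [(3, 18), (6, 56), (7, 64), (10, 20)])
v11: WRITE b=32  (b history now [(5, 4), (8, 86), (9, 37), (11, 32)])
v12: WRITE d=55  (d history now [(3, 18), (6, 56), (7, 64), (10, 20), (12, 55)])
v13: WRITE c=66  (c history now [(1, 23), (13, 66)])
v14: WRITE a=21  (a history now [(2, 6), (4, 22), (14, 21)])
v15: WRITE a=66  (a history now [(2, 6), (4, 22), (14, 21), (15, 66)])
READ d @v11: history=[(3, 18), (6, 56), (7, 64), (10, 20), (12, 55)] -> pick v10 -> 20
v16: WRITE b=80  (b history now [(5, 4), (8, 86), (9, 37), (11, 32), (16, 80)])
v17: WRITE b=5  (b history now [(5, 4), (8, 86), (9, 37), (11, 32), (16, 80), (17, 5)])
v18: WRITE a=55  (a history now [(2, 6), (4, 22), (14, 21), (15, 66), (18, 55)])
v19: WRITE c=48  (c history now [(1, 23), (13, 66), (19, 48)])
v20: WRITE d=39  (d history now [(3, 18), (6, 56), (7, 64), (10, 20), (12, 55), (20, 39)])
v21: WRITE c=61  (c history now [(1, 23), (13, 66), (19, 48), (21, 61)])
READ c @v8: history=[(1, 23), (13, 66), (19, 48), (21, 61)] -> pick v1 -> 23

Answer: NONE
NONE
20
23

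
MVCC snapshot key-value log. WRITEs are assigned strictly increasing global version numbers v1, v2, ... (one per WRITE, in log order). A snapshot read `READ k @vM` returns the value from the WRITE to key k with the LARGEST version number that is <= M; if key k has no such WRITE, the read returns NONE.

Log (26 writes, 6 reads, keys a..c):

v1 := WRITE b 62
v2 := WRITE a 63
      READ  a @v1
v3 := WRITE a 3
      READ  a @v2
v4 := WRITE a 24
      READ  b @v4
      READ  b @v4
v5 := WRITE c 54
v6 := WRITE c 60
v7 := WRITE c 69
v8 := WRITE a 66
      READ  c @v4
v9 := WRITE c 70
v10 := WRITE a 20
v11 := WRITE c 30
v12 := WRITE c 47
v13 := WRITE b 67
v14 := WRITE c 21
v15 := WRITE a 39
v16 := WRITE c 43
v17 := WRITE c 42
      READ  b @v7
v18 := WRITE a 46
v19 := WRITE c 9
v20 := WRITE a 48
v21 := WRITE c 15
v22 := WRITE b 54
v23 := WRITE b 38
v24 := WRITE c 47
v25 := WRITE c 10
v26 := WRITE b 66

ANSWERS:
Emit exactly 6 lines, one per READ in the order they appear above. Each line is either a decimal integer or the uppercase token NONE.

v1: WRITE b=62  (b history now [(1, 62)])
v2: WRITE a=63  (a history now [(2, 63)])
READ a @v1: history=[(2, 63)] -> no version <= 1 -> NONE
v3: WRITE a=3  (a history now [(2, 63), (3, 3)])
READ a @v2: history=[(2, 63), (3, 3)] -> pick v2 -> 63
v4: WRITE a=24  (a history now [(2, 63), (3, 3), (4, 24)])
READ b @v4: history=[(1, 62)] -> pick v1 -> 62
READ b @v4: history=[(1, 62)] -> pick v1 -> 62
v5: WRITE c=54  (c history now [(5, 54)])
v6: WRITE c=60  (c history now [(5, 54), (6, 60)])
v7: WRITE c=69  (c history now [(5, 54), (6, 60), (7, 69)])
v8: WRITE a=66  (a history now [(2, 63), (3, 3), (4, 24), (8, 66)])
READ c @v4: history=[(5, 54), (6, 60), (7, 69)] -> no version <= 4 -> NONE
v9: WRITE c=70  (c history now [(5, 54), (6, 60), (7, 69), (9, 70)])
v10: WRITE a=20  (a history now [(2, 63), (3, 3), (4, 24), (8, 66), (10, 20)])
v11: WRITE c=30  (c history now [(5, 54), (6, 60), (7, 69), (9, 70), (11, 30)])
v12: WRITE c=47  (c history now [(5, 54), (6, 60), (7, 69), (9, 70), (11, 30), (12, 47)])
v13: WRITE b=67  (b history now [(1, 62), (13, 67)])
v14: WRITE c=21  (c history now [(5, 54), (6, 60), (7, 69), (9, 70), (11, 30), (12, 47), (14, 21)])
v15: WRITE a=39  (a history now [(2, 63), (3, 3), (4, 24), (8, 66), (10, 20), (15, 39)])
v16: WRITE c=43  (c history now [(5, 54), (6, 60), (7, 69), (9, 70), (11, 30), (12, 47), (14, 21), (16, 43)])
v17: WRITE c=42  (c history now [(5, 54), (6, 60), (7, 69), (9, 70), (11, 30), (12, 47), (14, 21), (16, 43), (17, 42)])
READ b @v7: history=[(1, 62), (13, 67)] -> pick v1 -> 62
v18: WRITE a=46  (a history now [(2, 63), (3, 3), (4, 24), (8, 66), (10, 20), (15, 39), (18, 46)])
v19: WRITE c=9  (c history now [(5, 54), (6, 60), (7, 69), (9, 70), (11, 30), (12, 47), (14, 21), (16, 43), (17, 42), (19, 9)])
v20: WRITE a=48  (a history now [(2, 63), (3, 3), (4, 24), (8, 66), (10, 20), (15, 39), (18, 46), (20, 48)])
v21: WRITE c=15  (c history now [(5, 54), (6, 60), (7, 69), (9, 70), (11, 30), (12, 47), (14, 21), (16, 43), (17, 42), (19, 9), (21, 15)])
v22: WRITE b=54  (b history now [(1, 62), (13, 67), (22, 54)])
v23: WRITE b=38  (b history now [(1, 62), (13, 67), (22, 54), (23, 38)])
v24: WRITE c=47  (c history now [(5, 54), (6, 60), (7, 69), (9, 70), (11, 30), (12, 47), (14, 21), (16, 43), (17, 42), (19, 9), (21, 15), (24, 47)])
v25: WRITE c=10  (c history now [(5, 54), (6, 60), (7, 69), (9, 70), (11, 30), (12, 47), (14, 21), (16, 43), (17, 42), (19, 9), (21, 15), (24, 47), (25, 10)])
v26: WRITE b=66  (b history now [(1, 62), (13, 67), (22, 54), (23, 38), (26, 66)])

Answer: NONE
63
62
62
NONE
62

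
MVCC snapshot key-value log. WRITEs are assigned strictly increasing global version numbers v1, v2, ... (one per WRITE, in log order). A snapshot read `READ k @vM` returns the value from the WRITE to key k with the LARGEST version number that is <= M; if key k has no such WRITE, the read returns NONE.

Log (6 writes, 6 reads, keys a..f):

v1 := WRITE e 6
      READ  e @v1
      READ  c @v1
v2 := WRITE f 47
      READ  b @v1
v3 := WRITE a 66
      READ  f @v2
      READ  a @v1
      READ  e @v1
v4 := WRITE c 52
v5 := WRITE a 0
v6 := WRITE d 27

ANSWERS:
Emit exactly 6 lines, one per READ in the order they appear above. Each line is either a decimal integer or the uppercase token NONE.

Answer: 6
NONE
NONE
47
NONE
6

Derivation:
v1: WRITE e=6  (e history now [(1, 6)])
READ e @v1: history=[(1, 6)] -> pick v1 -> 6
READ c @v1: history=[] -> no version <= 1 -> NONE
v2: WRITE f=47  (f history now [(2, 47)])
READ b @v1: history=[] -> no version <= 1 -> NONE
v3: WRITE a=66  (a history now [(3, 66)])
READ f @v2: history=[(2, 47)] -> pick v2 -> 47
READ a @v1: history=[(3, 66)] -> no version <= 1 -> NONE
READ e @v1: history=[(1, 6)] -> pick v1 -> 6
v4: WRITE c=52  (c history now [(4, 52)])
v5: WRITE a=0  (a history now [(3, 66), (5, 0)])
v6: WRITE d=27  (d history now [(6, 27)])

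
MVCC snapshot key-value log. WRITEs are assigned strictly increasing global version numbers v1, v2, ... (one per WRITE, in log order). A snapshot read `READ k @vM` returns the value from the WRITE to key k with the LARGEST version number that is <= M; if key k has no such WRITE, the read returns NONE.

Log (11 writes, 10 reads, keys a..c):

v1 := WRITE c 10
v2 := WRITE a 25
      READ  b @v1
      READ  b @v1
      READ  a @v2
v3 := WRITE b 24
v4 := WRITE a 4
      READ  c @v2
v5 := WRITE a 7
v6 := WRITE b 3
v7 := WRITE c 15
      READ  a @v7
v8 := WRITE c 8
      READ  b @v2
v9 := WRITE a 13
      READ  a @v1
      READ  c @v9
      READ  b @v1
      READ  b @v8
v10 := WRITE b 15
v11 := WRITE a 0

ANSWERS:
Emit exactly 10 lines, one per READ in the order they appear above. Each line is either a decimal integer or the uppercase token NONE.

v1: WRITE c=10  (c history now [(1, 10)])
v2: WRITE a=25  (a history now [(2, 25)])
READ b @v1: history=[] -> no version <= 1 -> NONE
READ b @v1: history=[] -> no version <= 1 -> NONE
READ a @v2: history=[(2, 25)] -> pick v2 -> 25
v3: WRITE b=24  (b history now [(3, 24)])
v4: WRITE a=4  (a history now [(2, 25), (4, 4)])
READ c @v2: history=[(1, 10)] -> pick v1 -> 10
v5: WRITE a=7  (a history now [(2, 25), (4, 4), (5, 7)])
v6: WRITE b=3  (b history now [(3, 24), (6, 3)])
v7: WRITE c=15  (c history now [(1, 10), (7, 15)])
READ a @v7: history=[(2, 25), (4, 4), (5, 7)] -> pick v5 -> 7
v8: WRITE c=8  (c history now [(1, 10), (7, 15), (8, 8)])
READ b @v2: history=[(3, 24), (6, 3)] -> no version <= 2 -> NONE
v9: WRITE a=13  (a history now [(2, 25), (4, 4), (5, 7), (9, 13)])
READ a @v1: history=[(2, 25), (4, 4), (5, 7), (9, 13)] -> no version <= 1 -> NONE
READ c @v9: history=[(1, 10), (7, 15), (8, 8)] -> pick v8 -> 8
READ b @v1: history=[(3, 24), (6, 3)] -> no version <= 1 -> NONE
READ b @v8: history=[(3, 24), (6, 3)] -> pick v6 -> 3
v10: WRITE b=15  (b history now [(3, 24), (6, 3), (10, 15)])
v11: WRITE a=0  (a history now [(2, 25), (4, 4), (5, 7), (9, 13), (11, 0)])

Answer: NONE
NONE
25
10
7
NONE
NONE
8
NONE
3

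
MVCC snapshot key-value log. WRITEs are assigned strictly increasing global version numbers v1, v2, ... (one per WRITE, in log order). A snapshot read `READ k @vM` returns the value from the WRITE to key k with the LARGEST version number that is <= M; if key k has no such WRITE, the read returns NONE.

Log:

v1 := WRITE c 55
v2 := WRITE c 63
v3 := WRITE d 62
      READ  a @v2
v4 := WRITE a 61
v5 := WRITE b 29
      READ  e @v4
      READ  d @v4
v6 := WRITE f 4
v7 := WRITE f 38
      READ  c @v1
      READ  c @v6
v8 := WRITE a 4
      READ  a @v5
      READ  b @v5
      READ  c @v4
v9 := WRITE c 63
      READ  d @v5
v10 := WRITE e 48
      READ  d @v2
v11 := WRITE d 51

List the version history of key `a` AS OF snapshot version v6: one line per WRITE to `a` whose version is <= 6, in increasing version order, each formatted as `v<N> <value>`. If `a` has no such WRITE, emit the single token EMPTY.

Answer: v4 61

Derivation:
Scan writes for key=a with version <= 6:
  v1 WRITE c 55 -> skip
  v2 WRITE c 63 -> skip
  v3 WRITE d 62 -> skip
  v4 WRITE a 61 -> keep
  v5 WRITE b 29 -> skip
  v6 WRITE f 4 -> skip
  v7 WRITE f 38 -> skip
  v8 WRITE a 4 -> drop (> snap)
  v9 WRITE c 63 -> skip
  v10 WRITE e 48 -> skip
  v11 WRITE d 51 -> skip
Collected: [(4, 61)]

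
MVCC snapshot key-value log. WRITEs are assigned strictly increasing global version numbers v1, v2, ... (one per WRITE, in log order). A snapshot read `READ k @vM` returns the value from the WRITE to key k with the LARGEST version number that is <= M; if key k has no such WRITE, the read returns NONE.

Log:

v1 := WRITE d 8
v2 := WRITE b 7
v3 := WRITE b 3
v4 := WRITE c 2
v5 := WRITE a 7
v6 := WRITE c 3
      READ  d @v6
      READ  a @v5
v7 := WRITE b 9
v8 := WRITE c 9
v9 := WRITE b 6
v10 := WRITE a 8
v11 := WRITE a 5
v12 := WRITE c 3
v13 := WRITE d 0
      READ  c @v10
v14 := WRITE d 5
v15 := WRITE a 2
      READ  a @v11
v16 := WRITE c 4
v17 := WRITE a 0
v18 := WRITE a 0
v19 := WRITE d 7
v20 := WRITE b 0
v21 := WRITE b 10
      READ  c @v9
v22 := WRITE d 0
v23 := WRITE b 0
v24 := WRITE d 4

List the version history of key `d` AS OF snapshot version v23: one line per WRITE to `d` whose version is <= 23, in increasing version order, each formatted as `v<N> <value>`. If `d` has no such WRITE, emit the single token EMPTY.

Answer: v1 8
v13 0
v14 5
v19 7
v22 0

Derivation:
Scan writes for key=d with version <= 23:
  v1 WRITE d 8 -> keep
  v2 WRITE b 7 -> skip
  v3 WRITE b 3 -> skip
  v4 WRITE c 2 -> skip
  v5 WRITE a 7 -> skip
  v6 WRITE c 3 -> skip
  v7 WRITE b 9 -> skip
  v8 WRITE c 9 -> skip
  v9 WRITE b 6 -> skip
  v10 WRITE a 8 -> skip
  v11 WRITE a 5 -> skip
  v12 WRITE c 3 -> skip
  v13 WRITE d 0 -> keep
  v14 WRITE d 5 -> keep
  v15 WRITE a 2 -> skip
  v16 WRITE c 4 -> skip
  v17 WRITE a 0 -> skip
  v18 WRITE a 0 -> skip
  v19 WRITE d 7 -> keep
  v20 WRITE b 0 -> skip
  v21 WRITE b 10 -> skip
  v22 WRITE d 0 -> keep
  v23 WRITE b 0 -> skip
  v24 WRITE d 4 -> drop (> snap)
Collected: [(1, 8), (13, 0), (14, 5), (19, 7), (22, 0)]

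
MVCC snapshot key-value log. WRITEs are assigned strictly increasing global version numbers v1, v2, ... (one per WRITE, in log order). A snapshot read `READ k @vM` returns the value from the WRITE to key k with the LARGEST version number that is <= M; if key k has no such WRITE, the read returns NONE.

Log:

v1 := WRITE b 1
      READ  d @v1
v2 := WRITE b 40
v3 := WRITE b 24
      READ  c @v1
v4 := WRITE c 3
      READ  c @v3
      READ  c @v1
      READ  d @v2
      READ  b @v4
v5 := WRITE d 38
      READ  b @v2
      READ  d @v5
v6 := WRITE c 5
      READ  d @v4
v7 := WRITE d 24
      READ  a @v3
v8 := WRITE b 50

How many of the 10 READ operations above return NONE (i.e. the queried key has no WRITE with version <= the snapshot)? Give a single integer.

Answer: 7

Derivation:
v1: WRITE b=1  (b history now [(1, 1)])
READ d @v1: history=[] -> no version <= 1 -> NONE
v2: WRITE b=40  (b history now [(1, 1), (2, 40)])
v3: WRITE b=24  (b history now [(1, 1), (2, 40), (3, 24)])
READ c @v1: history=[] -> no version <= 1 -> NONE
v4: WRITE c=3  (c history now [(4, 3)])
READ c @v3: history=[(4, 3)] -> no version <= 3 -> NONE
READ c @v1: history=[(4, 3)] -> no version <= 1 -> NONE
READ d @v2: history=[] -> no version <= 2 -> NONE
READ b @v4: history=[(1, 1), (2, 40), (3, 24)] -> pick v3 -> 24
v5: WRITE d=38  (d history now [(5, 38)])
READ b @v2: history=[(1, 1), (2, 40), (3, 24)] -> pick v2 -> 40
READ d @v5: history=[(5, 38)] -> pick v5 -> 38
v6: WRITE c=5  (c history now [(4, 3), (6, 5)])
READ d @v4: history=[(5, 38)] -> no version <= 4 -> NONE
v7: WRITE d=24  (d history now [(5, 38), (7, 24)])
READ a @v3: history=[] -> no version <= 3 -> NONE
v8: WRITE b=50  (b history now [(1, 1), (2, 40), (3, 24), (8, 50)])
Read results in order: ['NONE', 'NONE', 'NONE', 'NONE', 'NONE', '24', '40', '38', 'NONE', 'NONE']
NONE count = 7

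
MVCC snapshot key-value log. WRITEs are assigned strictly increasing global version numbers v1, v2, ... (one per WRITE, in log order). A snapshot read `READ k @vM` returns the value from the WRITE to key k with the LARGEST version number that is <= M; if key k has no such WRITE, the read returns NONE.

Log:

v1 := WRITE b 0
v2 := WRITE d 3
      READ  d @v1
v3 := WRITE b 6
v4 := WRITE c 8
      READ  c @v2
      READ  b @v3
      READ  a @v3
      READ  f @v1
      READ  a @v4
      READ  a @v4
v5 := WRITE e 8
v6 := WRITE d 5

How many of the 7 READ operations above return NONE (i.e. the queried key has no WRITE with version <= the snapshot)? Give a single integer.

v1: WRITE b=0  (b history now [(1, 0)])
v2: WRITE d=3  (d history now [(2, 3)])
READ d @v1: history=[(2, 3)] -> no version <= 1 -> NONE
v3: WRITE b=6  (b history now [(1, 0), (3, 6)])
v4: WRITE c=8  (c history now [(4, 8)])
READ c @v2: history=[(4, 8)] -> no version <= 2 -> NONE
READ b @v3: history=[(1, 0), (3, 6)] -> pick v3 -> 6
READ a @v3: history=[] -> no version <= 3 -> NONE
READ f @v1: history=[] -> no version <= 1 -> NONE
READ a @v4: history=[] -> no version <= 4 -> NONE
READ a @v4: history=[] -> no version <= 4 -> NONE
v5: WRITE e=8  (e history now [(5, 8)])
v6: WRITE d=5  (d history now [(2, 3), (6, 5)])
Read results in order: ['NONE', 'NONE', '6', 'NONE', 'NONE', 'NONE', 'NONE']
NONE count = 6

Answer: 6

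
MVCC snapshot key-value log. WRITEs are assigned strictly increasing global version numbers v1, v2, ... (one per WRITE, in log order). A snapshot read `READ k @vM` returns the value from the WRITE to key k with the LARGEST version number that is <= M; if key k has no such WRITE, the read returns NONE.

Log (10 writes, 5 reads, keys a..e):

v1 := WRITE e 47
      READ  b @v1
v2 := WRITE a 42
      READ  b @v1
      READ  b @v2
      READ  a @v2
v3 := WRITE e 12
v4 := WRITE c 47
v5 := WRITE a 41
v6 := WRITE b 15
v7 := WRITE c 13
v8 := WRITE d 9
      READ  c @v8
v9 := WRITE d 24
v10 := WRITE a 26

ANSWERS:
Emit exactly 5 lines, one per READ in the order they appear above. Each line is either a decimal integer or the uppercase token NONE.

v1: WRITE e=47  (e history now [(1, 47)])
READ b @v1: history=[] -> no version <= 1 -> NONE
v2: WRITE a=42  (a history now [(2, 42)])
READ b @v1: history=[] -> no version <= 1 -> NONE
READ b @v2: history=[] -> no version <= 2 -> NONE
READ a @v2: history=[(2, 42)] -> pick v2 -> 42
v3: WRITE e=12  (e history now [(1, 47), (3, 12)])
v4: WRITE c=47  (c history now [(4, 47)])
v5: WRITE a=41  (a history now [(2, 42), (5, 41)])
v6: WRITE b=15  (b history now [(6, 15)])
v7: WRITE c=13  (c history now [(4, 47), (7, 13)])
v8: WRITE d=9  (d history now [(8, 9)])
READ c @v8: history=[(4, 47), (7, 13)] -> pick v7 -> 13
v9: WRITE d=24  (d history now [(8, 9), (9, 24)])
v10: WRITE a=26  (a history now [(2, 42), (5, 41), (10, 26)])

Answer: NONE
NONE
NONE
42
13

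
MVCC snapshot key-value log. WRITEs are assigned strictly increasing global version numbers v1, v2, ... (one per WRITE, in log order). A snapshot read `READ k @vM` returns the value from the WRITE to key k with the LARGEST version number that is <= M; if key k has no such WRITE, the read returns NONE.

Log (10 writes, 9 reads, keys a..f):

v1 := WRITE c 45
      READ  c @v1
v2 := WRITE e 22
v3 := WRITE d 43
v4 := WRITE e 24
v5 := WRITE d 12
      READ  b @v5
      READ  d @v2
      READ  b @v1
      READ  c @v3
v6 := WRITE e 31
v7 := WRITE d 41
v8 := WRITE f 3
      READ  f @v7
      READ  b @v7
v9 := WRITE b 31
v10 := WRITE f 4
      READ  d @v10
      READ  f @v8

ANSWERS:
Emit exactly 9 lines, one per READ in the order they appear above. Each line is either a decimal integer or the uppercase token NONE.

v1: WRITE c=45  (c history now [(1, 45)])
READ c @v1: history=[(1, 45)] -> pick v1 -> 45
v2: WRITE e=22  (e history now [(2, 22)])
v3: WRITE d=43  (d history now [(3, 43)])
v4: WRITE e=24  (e history now [(2, 22), (4, 24)])
v5: WRITE d=12  (d history now [(3, 43), (5, 12)])
READ b @v5: history=[] -> no version <= 5 -> NONE
READ d @v2: history=[(3, 43), (5, 12)] -> no version <= 2 -> NONE
READ b @v1: history=[] -> no version <= 1 -> NONE
READ c @v3: history=[(1, 45)] -> pick v1 -> 45
v6: WRITE e=31  (e history now [(2, 22), (4, 24), (6, 31)])
v7: WRITE d=41  (d history now [(3, 43), (5, 12), (7, 41)])
v8: WRITE f=3  (f history now [(8, 3)])
READ f @v7: history=[(8, 3)] -> no version <= 7 -> NONE
READ b @v7: history=[] -> no version <= 7 -> NONE
v9: WRITE b=31  (b history now [(9, 31)])
v10: WRITE f=4  (f history now [(8, 3), (10, 4)])
READ d @v10: history=[(3, 43), (5, 12), (7, 41)] -> pick v7 -> 41
READ f @v8: history=[(8, 3), (10, 4)] -> pick v8 -> 3

Answer: 45
NONE
NONE
NONE
45
NONE
NONE
41
3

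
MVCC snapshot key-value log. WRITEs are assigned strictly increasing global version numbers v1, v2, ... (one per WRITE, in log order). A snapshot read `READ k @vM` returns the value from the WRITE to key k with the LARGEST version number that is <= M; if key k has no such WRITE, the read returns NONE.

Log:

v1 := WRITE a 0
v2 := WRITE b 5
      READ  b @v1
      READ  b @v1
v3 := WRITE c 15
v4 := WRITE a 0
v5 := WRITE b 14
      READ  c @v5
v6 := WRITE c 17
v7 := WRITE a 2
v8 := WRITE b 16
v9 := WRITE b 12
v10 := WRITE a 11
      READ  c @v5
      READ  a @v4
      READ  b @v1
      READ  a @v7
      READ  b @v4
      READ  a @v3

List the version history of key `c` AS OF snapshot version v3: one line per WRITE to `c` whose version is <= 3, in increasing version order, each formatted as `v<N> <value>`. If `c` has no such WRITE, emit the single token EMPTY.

Scan writes for key=c with version <= 3:
  v1 WRITE a 0 -> skip
  v2 WRITE b 5 -> skip
  v3 WRITE c 15 -> keep
  v4 WRITE a 0 -> skip
  v5 WRITE b 14 -> skip
  v6 WRITE c 17 -> drop (> snap)
  v7 WRITE a 2 -> skip
  v8 WRITE b 16 -> skip
  v9 WRITE b 12 -> skip
  v10 WRITE a 11 -> skip
Collected: [(3, 15)]

Answer: v3 15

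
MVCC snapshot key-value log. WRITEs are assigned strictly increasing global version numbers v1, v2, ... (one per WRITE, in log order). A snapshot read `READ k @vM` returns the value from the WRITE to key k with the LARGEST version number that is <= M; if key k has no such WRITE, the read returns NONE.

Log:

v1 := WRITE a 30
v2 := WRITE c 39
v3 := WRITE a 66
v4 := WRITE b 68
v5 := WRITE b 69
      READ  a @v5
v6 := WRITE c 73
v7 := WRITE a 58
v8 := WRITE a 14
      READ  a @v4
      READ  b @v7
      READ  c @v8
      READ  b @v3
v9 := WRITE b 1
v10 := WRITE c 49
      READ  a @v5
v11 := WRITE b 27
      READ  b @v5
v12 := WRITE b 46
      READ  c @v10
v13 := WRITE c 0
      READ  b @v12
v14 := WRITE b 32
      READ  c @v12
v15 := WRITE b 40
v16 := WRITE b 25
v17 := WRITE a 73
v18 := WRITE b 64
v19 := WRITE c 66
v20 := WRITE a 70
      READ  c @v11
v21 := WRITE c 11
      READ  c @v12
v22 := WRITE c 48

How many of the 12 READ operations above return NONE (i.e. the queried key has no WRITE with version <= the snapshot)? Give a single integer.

v1: WRITE a=30  (a history now [(1, 30)])
v2: WRITE c=39  (c history now [(2, 39)])
v3: WRITE a=66  (a history now [(1, 30), (3, 66)])
v4: WRITE b=68  (b history now [(4, 68)])
v5: WRITE b=69  (b history now [(4, 68), (5, 69)])
READ a @v5: history=[(1, 30), (3, 66)] -> pick v3 -> 66
v6: WRITE c=73  (c history now [(2, 39), (6, 73)])
v7: WRITE a=58  (a history now [(1, 30), (3, 66), (7, 58)])
v8: WRITE a=14  (a history now [(1, 30), (3, 66), (7, 58), (8, 14)])
READ a @v4: history=[(1, 30), (3, 66), (7, 58), (8, 14)] -> pick v3 -> 66
READ b @v7: history=[(4, 68), (5, 69)] -> pick v5 -> 69
READ c @v8: history=[(2, 39), (6, 73)] -> pick v6 -> 73
READ b @v3: history=[(4, 68), (5, 69)] -> no version <= 3 -> NONE
v9: WRITE b=1  (b history now [(4, 68), (5, 69), (9, 1)])
v10: WRITE c=49  (c history now [(2, 39), (6, 73), (10, 49)])
READ a @v5: history=[(1, 30), (3, 66), (7, 58), (8, 14)] -> pick v3 -> 66
v11: WRITE b=27  (b history now [(4, 68), (5, 69), (9, 1), (11, 27)])
READ b @v5: history=[(4, 68), (5, 69), (9, 1), (11, 27)] -> pick v5 -> 69
v12: WRITE b=46  (b history now [(4, 68), (5, 69), (9, 1), (11, 27), (12, 46)])
READ c @v10: history=[(2, 39), (6, 73), (10, 49)] -> pick v10 -> 49
v13: WRITE c=0  (c history now [(2, 39), (6, 73), (10, 49), (13, 0)])
READ b @v12: history=[(4, 68), (5, 69), (9, 1), (11, 27), (12, 46)] -> pick v12 -> 46
v14: WRITE b=32  (b history now [(4, 68), (5, 69), (9, 1), (11, 27), (12, 46), (14, 32)])
READ c @v12: history=[(2, 39), (6, 73), (10, 49), (13, 0)] -> pick v10 -> 49
v15: WRITE b=40  (b history now [(4, 68), (5, 69), (9, 1), (11, 27), (12, 46), (14, 32), (15, 40)])
v16: WRITE b=25  (b history now [(4, 68), (5, 69), (9, 1), (11, 27), (12, 46), (14, 32), (15, 40), (16, 25)])
v17: WRITE a=73  (a history now [(1, 30), (3, 66), (7, 58), (8, 14), (17, 73)])
v18: WRITE b=64  (b history now [(4, 68), (5, 69), (9, 1), (11, 27), (12, 46), (14, 32), (15, 40), (16, 25), (18, 64)])
v19: WRITE c=66  (c history now [(2, 39), (6, 73), (10, 49), (13, 0), (19, 66)])
v20: WRITE a=70  (a history now [(1, 30), (3, 66), (7, 58), (8, 14), (17, 73), (20, 70)])
READ c @v11: history=[(2, 39), (6, 73), (10, 49), (13, 0), (19, 66)] -> pick v10 -> 49
v21: WRITE c=11  (c history now [(2, 39), (6, 73), (10, 49), (13, 0), (19, 66), (21, 11)])
READ c @v12: history=[(2, 39), (6, 73), (10, 49), (13, 0), (19, 66), (21, 11)] -> pick v10 -> 49
v22: WRITE c=48  (c history now [(2, 39), (6, 73), (10, 49), (13, 0), (19, 66), (21, 11), (22, 48)])
Read results in order: ['66', '66', '69', '73', 'NONE', '66', '69', '49', '46', '49', '49', '49']
NONE count = 1

Answer: 1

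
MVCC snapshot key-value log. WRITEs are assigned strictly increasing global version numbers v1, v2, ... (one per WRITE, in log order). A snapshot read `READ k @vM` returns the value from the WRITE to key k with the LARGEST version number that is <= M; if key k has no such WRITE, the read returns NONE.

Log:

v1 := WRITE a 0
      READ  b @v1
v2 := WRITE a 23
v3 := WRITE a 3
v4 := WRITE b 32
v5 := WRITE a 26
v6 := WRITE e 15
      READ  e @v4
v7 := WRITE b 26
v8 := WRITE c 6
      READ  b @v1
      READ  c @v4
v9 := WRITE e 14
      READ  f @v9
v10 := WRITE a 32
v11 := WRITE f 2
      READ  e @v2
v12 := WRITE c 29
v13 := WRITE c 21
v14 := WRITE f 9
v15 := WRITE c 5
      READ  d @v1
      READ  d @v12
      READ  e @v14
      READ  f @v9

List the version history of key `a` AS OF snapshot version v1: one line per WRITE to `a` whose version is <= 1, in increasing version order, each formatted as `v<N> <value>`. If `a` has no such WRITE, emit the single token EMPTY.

Answer: v1 0

Derivation:
Scan writes for key=a with version <= 1:
  v1 WRITE a 0 -> keep
  v2 WRITE a 23 -> drop (> snap)
  v3 WRITE a 3 -> drop (> snap)
  v4 WRITE b 32 -> skip
  v5 WRITE a 26 -> drop (> snap)
  v6 WRITE e 15 -> skip
  v7 WRITE b 26 -> skip
  v8 WRITE c 6 -> skip
  v9 WRITE e 14 -> skip
  v10 WRITE a 32 -> drop (> snap)
  v11 WRITE f 2 -> skip
  v12 WRITE c 29 -> skip
  v13 WRITE c 21 -> skip
  v14 WRITE f 9 -> skip
  v15 WRITE c 5 -> skip
Collected: [(1, 0)]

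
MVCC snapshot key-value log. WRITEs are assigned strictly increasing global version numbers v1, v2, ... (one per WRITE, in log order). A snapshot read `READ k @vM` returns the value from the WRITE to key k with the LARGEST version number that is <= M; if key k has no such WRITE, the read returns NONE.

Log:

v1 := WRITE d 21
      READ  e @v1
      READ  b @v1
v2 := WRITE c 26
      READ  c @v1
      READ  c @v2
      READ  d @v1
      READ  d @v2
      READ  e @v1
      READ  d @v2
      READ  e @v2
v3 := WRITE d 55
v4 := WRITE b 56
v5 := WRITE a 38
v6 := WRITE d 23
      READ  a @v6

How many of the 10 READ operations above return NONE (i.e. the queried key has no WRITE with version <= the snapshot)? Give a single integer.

Answer: 5

Derivation:
v1: WRITE d=21  (d history now [(1, 21)])
READ e @v1: history=[] -> no version <= 1 -> NONE
READ b @v1: history=[] -> no version <= 1 -> NONE
v2: WRITE c=26  (c history now [(2, 26)])
READ c @v1: history=[(2, 26)] -> no version <= 1 -> NONE
READ c @v2: history=[(2, 26)] -> pick v2 -> 26
READ d @v1: history=[(1, 21)] -> pick v1 -> 21
READ d @v2: history=[(1, 21)] -> pick v1 -> 21
READ e @v1: history=[] -> no version <= 1 -> NONE
READ d @v2: history=[(1, 21)] -> pick v1 -> 21
READ e @v2: history=[] -> no version <= 2 -> NONE
v3: WRITE d=55  (d history now [(1, 21), (3, 55)])
v4: WRITE b=56  (b history now [(4, 56)])
v5: WRITE a=38  (a history now [(5, 38)])
v6: WRITE d=23  (d history now [(1, 21), (3, 55), (6, 23)])
READ a @v6: history=[(5, 38)] -> pick v5 -> 38
Read results in order: ['NONE', 'NONE', 'NONE', '26', '21', '21', 'NONE', '21', 'NONE', '38']
NONE count = 5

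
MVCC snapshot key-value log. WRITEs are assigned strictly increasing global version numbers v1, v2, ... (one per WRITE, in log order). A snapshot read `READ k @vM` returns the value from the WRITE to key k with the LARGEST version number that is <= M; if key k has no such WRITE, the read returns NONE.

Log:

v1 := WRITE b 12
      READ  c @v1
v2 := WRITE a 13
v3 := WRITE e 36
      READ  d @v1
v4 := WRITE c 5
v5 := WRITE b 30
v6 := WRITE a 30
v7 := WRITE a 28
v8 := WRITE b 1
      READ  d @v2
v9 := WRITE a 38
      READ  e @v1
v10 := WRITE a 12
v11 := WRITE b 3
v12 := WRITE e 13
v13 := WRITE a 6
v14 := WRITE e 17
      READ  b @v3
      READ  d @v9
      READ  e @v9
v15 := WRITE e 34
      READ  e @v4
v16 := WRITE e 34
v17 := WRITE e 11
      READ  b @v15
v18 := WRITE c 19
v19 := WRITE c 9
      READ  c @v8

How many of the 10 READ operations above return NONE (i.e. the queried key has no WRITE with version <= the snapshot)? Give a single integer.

v1: WRITE b=12  (b history now [(1, 12)])
READ c @v1: history=[] -> no version <= 1 -> NONE
v2: WRITE a=13  (a history now [(2, 13)])
v3: WRITE e=36  (e history now [(3, 36)])
READ d @v1: history=[] -> no version <= 1 -> NONE
v4: WRITE c=5  (c history now [(4, 5)])
v5: WRITE b=30  (b history now [(1, 12), (5, 30)])
v6: WRITE a=30  (a history now [(2, 13), (6, 30)])
v7: WRITE a=28  (a history now [(2, 13), (6, 30), (7, 28)])
v8: WRITE b=1  (b history now [(1, 12), (5, 30), (8, 1)])
READ d @v2: history=[] -> no version <= 2 -> NONE
v9: WRITE a=38  (a history now [(2, 13), (6, 30), (7, 28), (9, 38)])
READ e @v1: history=[(3, 36)] -> no version <= 1 -> NONE
v10: WRITE a=12  (a history now [(2, 13), (6, 30), (7, 28), (9, 38), (10, 12)])
v11: WRITE b=3  (b history now [(1, 12), (5, 30), (8, 1), (11, 3)])
v12: WRITE e=13  (e history now [(3, 36), (12, 13)])
v13: WRITE a=6  (a history now [(2, 13), (6, 30), (7, 28), (9, 38), (10, 12), (13, 6)])
v14: WRITE e=17  (e history now [(3, 36), (12, 13), (14, 17)])
READ b @v3: history=[(1, 12), (5, 30), (8, 1), (11, 3)] -> pick v1 -> 12
READ d @v9: history=[] -> no version <= 9 -> NONE
READ e @v9: history=[(3, 36), (12, 13), (14, 17)] -> pick v3 -> 36
v15: WRITE e=34  (e history now [(3, 36), (12, 13), (14, 17), (15, 34)])
READ e @v4: history=[(3, 36), (12, 13), (14, 17), (15, 34)] -> pick v3 -> 36
v16: WRITE e=34  (e history now [(3, 36), (12, 13), (14, 17), (15, 34), (16, 34)])
v17: WRITE e=11  (e history now [(3, 36), (12, 13), (14, 17), (15, 34), (16, 34), (17, 11)])
READ b @v15: history=[(1, 12), (5, 30), (8, 1), (11, 3)] -> pick v11 -> 3
v18: WRITE c=19  (c history now [(4, 5), (18, 19)])
v19: WRITE c=9  (c history now [(4, 5), (18, 19), (19, 9)])
READ c @v8: history=[(4, 5), (18, 19), (19, 9)] -> pick v4 -> 5
Read results in order: ['NONE', 'NONE', 'NONE', 'NONE', '12', 'NONE', '36', '36', '3', '5']
NONE count = 5

Answer: 5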